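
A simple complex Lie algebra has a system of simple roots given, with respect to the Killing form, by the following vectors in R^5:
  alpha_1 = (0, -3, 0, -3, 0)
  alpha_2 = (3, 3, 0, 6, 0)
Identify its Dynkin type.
Compute the Cartan integers a_ij = 2(alpha_i, alpha_j)/(alpha_j, alpha_j); the resulting 2x2 Cartan matrix is
[[2, -1], [-3, 2]].
The roots have two lengths (squared-length ratio 3:1); the short ones are alpha_{1}. The associated Dynkin diagram is two nodes joined by a triple edge (G_2), so the type is G_2.

G2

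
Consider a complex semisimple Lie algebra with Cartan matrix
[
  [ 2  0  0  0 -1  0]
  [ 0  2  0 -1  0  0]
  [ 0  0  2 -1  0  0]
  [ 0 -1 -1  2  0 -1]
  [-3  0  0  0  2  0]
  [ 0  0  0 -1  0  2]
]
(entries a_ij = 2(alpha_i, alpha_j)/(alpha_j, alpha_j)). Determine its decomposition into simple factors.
type D_4 ⊕ type G_2

The diagram associated to this matrix has two connected components: the simple roots {alpha_2, alpha_3, alpha_4, alpha_6} form a chain of 2 nodes with a fork of two nodes at one end (D_4), and {alpha_1, alpha_5} form two nodes joined by a triple edge (G_2). A semisimple Lie algebra decomposes uniquely as the direct sum of simple ideals, one per connected component of its Dynkin diagram, so g ≅ D_4 ⊕ G_2 (dimension 28 + 14 = 42).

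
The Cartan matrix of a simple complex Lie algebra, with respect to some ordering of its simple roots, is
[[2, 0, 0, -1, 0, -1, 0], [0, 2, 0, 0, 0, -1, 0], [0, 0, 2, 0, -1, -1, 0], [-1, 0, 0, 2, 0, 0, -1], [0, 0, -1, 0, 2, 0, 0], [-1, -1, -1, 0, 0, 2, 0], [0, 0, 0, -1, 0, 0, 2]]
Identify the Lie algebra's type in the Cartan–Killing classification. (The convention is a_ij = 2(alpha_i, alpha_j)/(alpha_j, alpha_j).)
E7

The matrix has rank 7 with 2's on the diagonal. Reading the off-diagonal entries as Dynkin edges (a single edge where a_ij = a_ji = -1; a double or triple edge where a_ij * a_ji = 2 or 3), the diagram is a chain of 6 nodes with one extra node attached to the third node from one end (E_7). One simple-root ordering that puts it in standard form is (alpha_5, alpha_2, alpha_3, alpha_6, alpha_1, alpha_4, alpha_7). So the algebra is type E_7.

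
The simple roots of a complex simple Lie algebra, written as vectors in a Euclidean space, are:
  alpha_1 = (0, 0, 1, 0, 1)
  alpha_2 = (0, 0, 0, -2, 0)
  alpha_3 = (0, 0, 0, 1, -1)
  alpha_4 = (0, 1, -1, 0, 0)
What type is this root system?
type C_4

Compute the Cartan integers a_ij = 2(alpha_i, alpha_j)/(alpha_j, alpha_j); the resulting 4x4 Cartan matrix is
[[2, 0, -1, -1], [0, 2, -2, 0], [-1, -1, 2, 0], [-1, 0, 0, 2]].
The roots have two lengths (squared-length ratio 2:1); the short ones are alpha_{1,3,4}. The associated Dynkin diagram is a chain of 4 nodes with a double edge at one end; the terminal node there is the unique long simple root (C_4), so the type is C_4 (the algebra sp(8)).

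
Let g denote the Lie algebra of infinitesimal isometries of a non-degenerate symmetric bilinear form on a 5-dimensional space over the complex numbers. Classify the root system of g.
This is so(5) with 5 odd, which has dimension 5(5-1)/2 = 10 and rank (5-1)/2 = 2. In the classification of classical Lie algebras, the orthogonal algebra so(2n+1) in an odd number of variables has type B_n; here n = 2, so the Dynkin diagram is a chain of 2 nodes with a double edge at one end; the terminal node there is the unique short simple root (B_2). Hence the type is B_2.

B_2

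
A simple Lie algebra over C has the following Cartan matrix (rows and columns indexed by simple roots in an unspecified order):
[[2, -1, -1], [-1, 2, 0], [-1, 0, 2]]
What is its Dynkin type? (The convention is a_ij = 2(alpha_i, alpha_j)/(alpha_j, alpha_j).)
The matrix has rank 3 with 2's on the diagonal. Reading the off-diagonal entries as Dynkin edges (a single edge where a_ij = a_ji = -1; a double or triple edge where a_ij * a_ji = 2 or 3), the diagram is a chain of 3 nodes with single edges (A_3). One simple-root ordering that puts it in standard form is (alpha_2, alpha_1, alpha_3). So the algebra is type A_3, i.e. sl(4).

A3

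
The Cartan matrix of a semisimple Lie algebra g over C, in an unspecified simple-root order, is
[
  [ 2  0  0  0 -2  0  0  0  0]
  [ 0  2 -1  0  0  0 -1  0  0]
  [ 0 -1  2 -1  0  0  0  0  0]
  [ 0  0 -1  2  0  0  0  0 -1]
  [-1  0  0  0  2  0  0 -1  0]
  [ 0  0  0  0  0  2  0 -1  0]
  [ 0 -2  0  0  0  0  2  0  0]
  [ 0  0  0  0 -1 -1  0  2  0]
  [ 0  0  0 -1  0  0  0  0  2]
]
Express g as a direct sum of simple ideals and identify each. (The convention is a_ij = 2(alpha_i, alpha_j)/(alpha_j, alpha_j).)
C_4 (sp(8)) + C_5 (sp(10))

The diagram associated to this matrix has two connected components: the simple roots {alpha_1, alpha_5, alpha_6, alpha_8} form a chain of 4 nodes with a double edge at one end; the terminal node there is the unique long simple root (C_4), and {alpha_2, alpha_3, alpha_4, alpha_7, alpha_9} form a chain of 5 nodes with a double edge at one end; the terminal node there is the unique long simple root (C_5). A semisimple Lie algebra decomposes uniquely as the direct sum of simple ideals, one per connected component of its Dynkin diagram, so g ≅ C_4 ⊕ C_5 (dimension 36 + 55 = 91).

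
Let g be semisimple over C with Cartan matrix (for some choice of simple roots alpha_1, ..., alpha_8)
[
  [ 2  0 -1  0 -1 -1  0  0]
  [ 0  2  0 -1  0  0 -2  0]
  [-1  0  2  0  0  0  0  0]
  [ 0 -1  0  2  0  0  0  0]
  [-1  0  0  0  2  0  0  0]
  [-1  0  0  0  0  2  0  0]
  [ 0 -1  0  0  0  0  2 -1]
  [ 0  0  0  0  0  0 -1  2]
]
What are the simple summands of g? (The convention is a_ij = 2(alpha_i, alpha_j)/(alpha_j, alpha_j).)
D4 ⊕ F4

The diagram associated to this matrix has two connected components: the simple roots {alpha_1, alpha_3, alpha_5, alpha_6} form a chain of 2 nodes with a fork of two nodes at one end (D_4), and {alpha_2, alpha_4, alpha_7, alpha_8} form a chain of 4 nodes with a double edge between the middle two (F_4). A semisimple Lie algebra decomposes uniquely as the direct sum of simple ideals, one per connected component of its Dynkin diagram, so g ≅ D_4 ⊕ F_4 (dimension 28 + 52 = 80).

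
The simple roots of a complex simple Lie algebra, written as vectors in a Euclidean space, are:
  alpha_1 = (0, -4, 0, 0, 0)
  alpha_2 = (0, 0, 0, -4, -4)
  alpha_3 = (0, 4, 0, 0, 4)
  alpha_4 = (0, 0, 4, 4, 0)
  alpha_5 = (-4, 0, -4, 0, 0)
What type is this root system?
Compute the Cartan integers a_ij = 2(alpha_i, alpha_j)/(alpha_j, alpha_j); the resulting 5x5 Cartan matrix is
[[2, 0, -1, 0, 0], [0, 2, -1, -1, 0], [-2, -1, 2, 0, 0], [0, -1, 0, 2, -1], [0, 0, 0, -1, 2]].
The roots have two lengths (squared-length ratio 2:1); the short ones are alpha_{1}. The associated Dynkin diagram is a chain of 5 nodes with a double edge at one end; the terminal node there is the unique short simple root (B_5), so the type is B_5 (the algebra so(11)).

B5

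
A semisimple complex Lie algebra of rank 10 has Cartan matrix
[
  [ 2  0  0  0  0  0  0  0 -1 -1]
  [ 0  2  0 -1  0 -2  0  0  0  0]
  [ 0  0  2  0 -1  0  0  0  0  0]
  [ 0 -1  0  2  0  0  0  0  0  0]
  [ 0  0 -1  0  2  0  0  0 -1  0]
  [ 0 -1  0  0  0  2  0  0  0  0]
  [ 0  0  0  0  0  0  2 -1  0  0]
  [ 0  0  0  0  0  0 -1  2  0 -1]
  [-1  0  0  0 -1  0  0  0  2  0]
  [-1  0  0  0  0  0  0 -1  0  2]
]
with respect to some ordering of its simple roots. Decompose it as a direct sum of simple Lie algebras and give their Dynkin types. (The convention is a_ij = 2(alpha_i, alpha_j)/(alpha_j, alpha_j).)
The diagram associated to this matrix has two connected components: the simple roots {alpha_1, alpha_3, alpha_5, alpha_7, alpha_8, alpha_9, alpha_10} form a chain of 7 nodes with single edges (A_7), and {alpha_2, alpha_4, alpha_6} form a chain of 3 nodes with a double edge at one end; the terminal node there is the unique short simple root (B_3). A semisimple Lie algebra decomposes uniquely as the direct sum of simple ideals, one per connected component of its Dynkin diagram, so g ≅ A_7 ⊕ B_3 (dimension 63 + 21 = 84).

A_7 ⊕ B_3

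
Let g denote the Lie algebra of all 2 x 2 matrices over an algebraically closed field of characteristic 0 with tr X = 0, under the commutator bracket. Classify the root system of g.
A_1

This is sl(2), which has dimension 2^2 - 1 = 3 and rank 2 - 1 = 1 (a Cartan subalgebra is the diagonal traceless matrices). In the classification of classical Lie algebras, the special linear algebra sl(n+1) has type A_n; here n = 1, so the Dynkin diagram is a chain of 1 nodes with single edges (A_1). Hence the type is A_1.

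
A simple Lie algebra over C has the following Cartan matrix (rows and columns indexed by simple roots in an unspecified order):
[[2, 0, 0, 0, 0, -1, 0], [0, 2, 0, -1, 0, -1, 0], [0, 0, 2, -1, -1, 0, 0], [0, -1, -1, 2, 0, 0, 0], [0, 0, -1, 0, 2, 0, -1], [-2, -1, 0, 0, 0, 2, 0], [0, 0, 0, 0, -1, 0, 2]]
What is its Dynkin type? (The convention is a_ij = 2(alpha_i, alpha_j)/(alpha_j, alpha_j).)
B_7

The matrix has rank 7 with 2's on the diagonal. Reading the off-diagonal entries as Dynkin edges (a single edge where a_ij = a_ji = -1; a double or triple edge where a_ij * a_ji = 2 or 3), the diagram is a chain of 7 nodes with a double edge at one end; the terminal node there is the unique short simple root (B_7). One simple-root ordering that puts it in standard form is (alpha_7, alpha_5, alpha_3, alpha_4, alpha_2, alpha_6, alpha_1). So the algebra is type B_7, i.e. so(15).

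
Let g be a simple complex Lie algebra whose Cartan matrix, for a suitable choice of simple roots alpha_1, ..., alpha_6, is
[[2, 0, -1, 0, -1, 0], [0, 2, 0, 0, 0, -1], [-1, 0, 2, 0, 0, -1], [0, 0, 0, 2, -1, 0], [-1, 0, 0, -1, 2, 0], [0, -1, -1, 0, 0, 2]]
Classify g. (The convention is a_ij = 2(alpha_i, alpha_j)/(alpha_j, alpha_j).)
The matrix has rank 6 with 2's on the diagonal. Reading the off-diagonal entries as Dynkin edges (a single edge where a_ij = a_ji = -1; a double or triple edge where a_ij * a_ji = 2 or 3), the diagram is a chain of 6 nodes with single edges (A_6). One simple-root ordering that puts it in standard form is (alpha_4, alpha_5, alpha_1, alpha_3, alpha_6, alpha_2). So the algebra is type A_6, i.e. sl(7).

A6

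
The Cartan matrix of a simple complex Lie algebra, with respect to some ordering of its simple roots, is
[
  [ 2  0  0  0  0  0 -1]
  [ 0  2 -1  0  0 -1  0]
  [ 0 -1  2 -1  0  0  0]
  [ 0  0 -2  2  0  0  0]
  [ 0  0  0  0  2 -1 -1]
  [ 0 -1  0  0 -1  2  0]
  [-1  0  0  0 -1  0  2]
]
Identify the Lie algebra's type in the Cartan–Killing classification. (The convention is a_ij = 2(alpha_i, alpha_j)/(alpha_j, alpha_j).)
The matrix has rank 7 with 2's on the diagonal. Reading the off-diagonal entries as Dynkin edges (a single edge where a_ij = a_ji = -1; a double or triple edge where a_ij * a_ji = 2 or 3), the diagram is a chain of 7 nodes with a double edge at one end; the terminal node there is the unique long simple root (C_7). One simple-root ordering that puts it in standard form is (alpha_1, alpha_7, alpha_5, alpha_6, alpha_2, alpha_3, alpha_4). So the algebra is type C_7, i.e. sp(14).

C_7 (sp(14))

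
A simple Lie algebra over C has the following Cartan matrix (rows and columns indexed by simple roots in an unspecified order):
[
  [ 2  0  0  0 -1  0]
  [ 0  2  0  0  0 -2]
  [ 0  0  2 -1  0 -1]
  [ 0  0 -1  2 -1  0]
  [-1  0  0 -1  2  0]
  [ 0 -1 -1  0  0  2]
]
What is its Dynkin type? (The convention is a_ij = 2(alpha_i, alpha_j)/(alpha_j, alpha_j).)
C6

The matrix has rank 6 with 2's on the diagonal. Reading the off-diagonal entries as Dynkin edges (a single edge where a_ij = a_ji = -1; a double or triple edge where a_ij * a_ji = 2 or 3), the diagram is a chain of 6 nodes with a double edge at one end; the terminal node there is the unique long simple root (C_6). One simple-root ordering that puts it in standard form is (alpha_1, alpha_5, alpha_4, alpha_3, alpha_6, alpha_2). So the algebra is type C_6, i.e. sp(12).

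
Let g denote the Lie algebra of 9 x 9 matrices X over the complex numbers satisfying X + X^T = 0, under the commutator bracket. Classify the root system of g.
This is so(9) with 9 odd, which has dimension 9(9-1)/2 = 36 and rank (9-1)/2 = 4. In the classification of classical Lie algebras, the orthogonal algebra so(2n+1) in an odd number of variables has type B_n; here n = 4, so the Dynkin diagram is a chain of 4 nodes with a double edge at one end; the terminal node there is the unique short simple root (B_4). Hence the type is B_4.

B_4 (so(9))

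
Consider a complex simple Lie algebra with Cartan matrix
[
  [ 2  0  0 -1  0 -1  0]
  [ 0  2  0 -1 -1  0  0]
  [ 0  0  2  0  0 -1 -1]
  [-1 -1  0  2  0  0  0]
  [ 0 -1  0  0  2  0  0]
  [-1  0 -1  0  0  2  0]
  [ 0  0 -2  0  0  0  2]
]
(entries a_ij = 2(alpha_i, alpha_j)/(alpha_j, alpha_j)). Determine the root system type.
The matrix has rank 7 with 2's on the diagonal. Reading the off-diagonal entries as Dynkin edges (a single edge where a_ij = a_ji = -1; a double or triple edge where a_ij * a_ji = 2 or 3), the diagram is a chain of 7 nodes with a double edge at one end; the terminal node there is the unique long simple root (C_7). One simple-root ordering that puts it in standard form is (alpha_5, alpha_2, alpha_4, alpha_1, alpha_6, alpha_3, alpha_7). So the algebra is type C_7, i.e. sp(14).

type C_7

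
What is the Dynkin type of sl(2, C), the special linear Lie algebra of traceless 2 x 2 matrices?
This is sl(2), which has dimension 2^2 - 1 = 3 and rank 2 - 1 = 1 (a Cartan subalgebra is the diagonal traceless matrices). In the classification of classical Lie algebras, the special linear algebra sl(n+1) has type A_n; here n = 1, so the Dynkin diagram is a chain of 1 nodes with single edges (A_1). Hence the type is A_1.

A_1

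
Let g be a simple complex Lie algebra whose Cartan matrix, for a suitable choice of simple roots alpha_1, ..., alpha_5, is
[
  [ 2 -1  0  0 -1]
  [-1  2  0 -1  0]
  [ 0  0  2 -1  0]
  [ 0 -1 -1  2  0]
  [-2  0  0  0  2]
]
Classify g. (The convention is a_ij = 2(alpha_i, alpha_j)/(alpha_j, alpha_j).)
type C_5

The matrix has rank 5 with 2's on the diagonal. Reading the off-diagonal entries as Dynkin edges (a single edge where a_ij = a_ji = -1; a double or triple edge where a_ij * a_ji = 2 or 3), the diagram is a chain of 5 nodes with a double edge at one end; the terminal node there is the unique long simple root (C_5). One simple-root ordering that puts it in standard form is (alpha_3, alpha_4, alpha_2, alpha_1, alpha_5). So the algebra is type C_5, i.e. sp(10).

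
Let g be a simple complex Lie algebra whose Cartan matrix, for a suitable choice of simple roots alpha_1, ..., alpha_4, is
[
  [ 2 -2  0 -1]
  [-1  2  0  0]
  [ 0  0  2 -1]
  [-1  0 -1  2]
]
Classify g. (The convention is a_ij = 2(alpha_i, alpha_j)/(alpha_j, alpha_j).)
The matrix has rank 4 with 2's on the diagonal. Reading the off-diagonal entries as Dynkin edges (a single edge where a_ij = a_ji = -1; a double or triple edge where a_ij * a_ji = 2 or 3), the diagram is a chain of 4 nodes with a double edge at one end; the terminal node there is the unique short simple root (B_4). One simple-root ordering that puts it in standard form is (alpha_3, alpha_4, alpha_1, alpha_2). So the algebra is type B_4, i.e. so(9).

B_4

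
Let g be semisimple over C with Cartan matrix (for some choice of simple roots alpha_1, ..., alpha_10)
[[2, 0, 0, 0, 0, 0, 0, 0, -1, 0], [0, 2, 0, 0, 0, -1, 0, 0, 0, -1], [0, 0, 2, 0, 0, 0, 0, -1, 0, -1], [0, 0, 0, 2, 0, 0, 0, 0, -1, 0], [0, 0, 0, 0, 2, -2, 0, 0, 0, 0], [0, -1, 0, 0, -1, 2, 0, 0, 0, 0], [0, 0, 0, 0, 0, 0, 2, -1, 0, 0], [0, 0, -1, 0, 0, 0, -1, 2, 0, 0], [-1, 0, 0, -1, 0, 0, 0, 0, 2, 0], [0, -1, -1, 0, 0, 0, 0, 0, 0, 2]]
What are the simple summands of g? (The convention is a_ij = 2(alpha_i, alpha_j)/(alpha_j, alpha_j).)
The diagram associated to this matrix has two connected components: the simple roots {alpha_1, alpha_4, alpha_9} form a chain of 3 nodes with single edges (A_3), and {alpha_2, alpha_3, alpha_5, alpha_6, alpha_7, alpha_8, alpha_10} form a chain of 7 nodes with a double edge at one end; the terminal node there is the unique long simple root (C_7). A semisimple Lie algebra decomposes uniquely as the direct sum of simple ideals, one per connected component of its Dynkin diagram, so g ≅ A_3 ⊕ C_7 (dimension 15 + 105 = 120).

type A_3 + type C_7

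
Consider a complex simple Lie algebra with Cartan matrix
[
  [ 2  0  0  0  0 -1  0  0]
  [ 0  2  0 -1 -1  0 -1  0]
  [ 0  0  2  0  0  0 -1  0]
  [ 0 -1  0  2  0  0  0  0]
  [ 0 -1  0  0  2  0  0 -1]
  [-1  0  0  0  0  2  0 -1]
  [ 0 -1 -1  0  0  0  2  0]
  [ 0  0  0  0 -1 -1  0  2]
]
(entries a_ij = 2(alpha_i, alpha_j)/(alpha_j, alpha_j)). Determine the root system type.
The matrix has rank 8 with 2's on the diagonal. Reading the off-diagonal entries as Dynkin edges (a single edge where a_ij = a_ji = -1; a double or triple edge where a_ij * a_ji = 2 or 3), the diagram is a chain of 7 nodes with one extra node attached to the third node from one end (E_8). One simple-root ordering that puts it in standard form is (alpha_3, alpha_4, alpha_7, alpha_2, alpha_5, alpha_8, alpha_6, alpha_1). So the algebra is type E_8.

type E_8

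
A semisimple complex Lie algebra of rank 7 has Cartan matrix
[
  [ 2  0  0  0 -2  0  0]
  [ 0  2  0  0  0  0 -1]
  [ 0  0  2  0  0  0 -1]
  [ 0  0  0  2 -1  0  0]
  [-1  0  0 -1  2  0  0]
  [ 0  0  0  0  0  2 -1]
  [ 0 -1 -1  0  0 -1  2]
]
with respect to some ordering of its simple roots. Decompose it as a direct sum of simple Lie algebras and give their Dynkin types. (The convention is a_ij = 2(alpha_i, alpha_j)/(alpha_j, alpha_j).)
C_3 (sp(6)) + D_4 (so(8))

The diagram associated to this matrix has two connected components: the simple roots {alpha_1, alpha_4, alpha_5} form a chain of 3 nodes with a double edge at one end; the terminal node there is the unique long simple root (C_3), and {alpha_2, alpha_3, alpha_6, alpha_7} form a chain of 2 nodes with a fork of two nodes at one end (D_4). A semisimple Lie algebra decomposes uniquely as the direct sum of simple ideals, one per connected component of its Dynkin diagram, so g ≅ C_3 ⊕ D_4 (dimension 21 + 28 = 49).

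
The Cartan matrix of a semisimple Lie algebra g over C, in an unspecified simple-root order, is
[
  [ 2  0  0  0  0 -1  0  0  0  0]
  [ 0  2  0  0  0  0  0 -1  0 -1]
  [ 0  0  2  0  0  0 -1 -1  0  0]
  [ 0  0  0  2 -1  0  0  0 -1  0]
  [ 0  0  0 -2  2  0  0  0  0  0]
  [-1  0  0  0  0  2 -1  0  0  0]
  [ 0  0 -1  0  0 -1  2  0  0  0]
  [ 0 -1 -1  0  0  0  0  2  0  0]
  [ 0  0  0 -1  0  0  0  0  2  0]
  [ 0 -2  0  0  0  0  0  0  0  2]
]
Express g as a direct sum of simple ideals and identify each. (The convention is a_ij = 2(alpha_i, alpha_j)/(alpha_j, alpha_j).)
C_3 ⊕ C_7

The diagram associated to this matrix has two connected components: the simple roots {alpha_4, alpha_5, alpha_9} form a chain of 3 nodes with a double edge at one end; the terminal node there is the unique long simple root (C_3), and {alpha_1, alpha_2, alpha_3, alpha_6, alpha_7, alpha_8, alpha_10} form a chain of 7 nodes with a double edge at one end; the terminal node there is the unique long simple root (C_7). A semisimple Lie algebra decomposes uniquely as the direct sum of simple ideals, one per connected component of its Dynkin diagram, so g ≅ C_3 ⊕ C_7 (dimension 21 + 105 = 126).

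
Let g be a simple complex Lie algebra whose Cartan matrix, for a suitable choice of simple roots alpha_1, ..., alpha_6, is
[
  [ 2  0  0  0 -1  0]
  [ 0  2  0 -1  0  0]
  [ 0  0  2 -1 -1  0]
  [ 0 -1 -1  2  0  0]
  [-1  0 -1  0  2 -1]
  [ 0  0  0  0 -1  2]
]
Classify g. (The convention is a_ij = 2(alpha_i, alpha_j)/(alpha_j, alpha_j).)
The matrix has rank 6 with 2's on the diagonal. Reading the off-diagonal entries as Dynkin edges (a single edge where a_ij = a_ji = -1; a double or triple edge where a_ij * a_ji = 2 or 3), the diagram is a chain of 4 nodes with a fork of two nodes at one end (D_6). One simple-root ordering that puts it in standard form is (alpha_2, alpha_4, alpha_3, alpha_5, alpha_1, alpha_6). So the algebra is type D_6, i.e. so(12).

type D_6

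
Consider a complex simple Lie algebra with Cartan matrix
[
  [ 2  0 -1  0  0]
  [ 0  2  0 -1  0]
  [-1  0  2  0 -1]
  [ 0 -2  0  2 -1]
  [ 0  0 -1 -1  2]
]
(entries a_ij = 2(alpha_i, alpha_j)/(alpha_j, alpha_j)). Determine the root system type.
type B_5

The matrix has rank 5 with 2's on the diagonal. Reading the off-diagonal entries as Dynkin edges (a single edge where a_ij = a_ji = -1; a double or triple edge where a_ij * a_ji = 2 or 3), the diagram is a chain of 5 nodes with a double edge at one end; the terminal node there is the unique short simple root (B_5). One simple-root ordering that puts it in standard form is (alpha_1, alpha_3, alpha_5, alpha_4, alpha_2). So the algebra is type B_5, i.e. so(11).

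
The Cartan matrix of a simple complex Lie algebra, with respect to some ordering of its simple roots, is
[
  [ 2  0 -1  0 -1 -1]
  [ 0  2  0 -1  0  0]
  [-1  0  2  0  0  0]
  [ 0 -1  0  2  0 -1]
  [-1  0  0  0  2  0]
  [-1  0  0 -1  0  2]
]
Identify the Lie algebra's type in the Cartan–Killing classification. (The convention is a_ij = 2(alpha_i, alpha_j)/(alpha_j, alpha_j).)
D6

The matrix has rank 6 with 2's on the diagonal. Reading the off-diagonal entries as Dynkin edges (a single edge where a_ij = a_ji = -1; a double or triple edge where a_ij * a_ji = 2 or 3), the diagram is a chain of 4 nodes with a fork of two nodes at one end (D_6). One simple-root ordering that puts it in standard form is (alpha_2, alpha_4, alpha_6, alpha_1, alpha_3, alpha_5). So the algebra is type D_6, i.e. so(12).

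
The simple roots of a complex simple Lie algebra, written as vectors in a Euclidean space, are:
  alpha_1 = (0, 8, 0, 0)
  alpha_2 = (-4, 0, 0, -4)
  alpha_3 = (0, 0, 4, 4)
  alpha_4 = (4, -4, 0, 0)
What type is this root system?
Compute the Cartan integers a_ij = 2(alpha_i, alpha_j)/(alpha_j, alpha_j); the resulting 4x4 Cartan matrix is
[[2, 0, 0, -2], [0, 2, -1, -1], [0, -1, 2, 0], [-1, -1, 0, 2]].
The roots have two lengths (squared-length ratio 2:1); the short ones are alpha_{2,3,4}. The associated Dynkin diagram is a chain of 4 nodes with a double edge at one end; the terminal node there is the unique long simple root (C_4), so the type is C_4 (the algebra sp(8)).

type C_4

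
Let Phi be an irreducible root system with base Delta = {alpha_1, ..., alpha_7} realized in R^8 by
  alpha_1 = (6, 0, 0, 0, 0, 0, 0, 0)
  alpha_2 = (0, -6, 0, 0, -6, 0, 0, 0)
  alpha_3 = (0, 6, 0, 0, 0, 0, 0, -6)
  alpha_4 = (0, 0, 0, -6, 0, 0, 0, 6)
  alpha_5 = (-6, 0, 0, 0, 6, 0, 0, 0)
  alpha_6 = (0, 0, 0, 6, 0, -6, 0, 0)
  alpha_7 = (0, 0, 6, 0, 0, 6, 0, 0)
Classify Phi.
Compute the Cartan integers a_ij = 2(alpha_i, alpha_j)/(alpha_j, alpha_j); the resulting 7x7 Cartan matrix is
[[2, 0, 0, 0, -1, 0, 0], [0, 2, -1, 0, -1, 0, 0], [0, -1, 2, -1, 0, 0, 0], [0, 0, -1, 2, 0, -1, 0], [-2, -1, 0, 0, 2, 0, 0], [0, 0, 0, -1, 0, 2, -1], [0, 0, 0, 0, 0, -1, 2]].
The roots have two lengths (squared-length ratio 2:1); the short ones are alpha_{1}. The associated Dynkin diagram is a chain of 7 nodes with a double edge at one end; the terminal node there is the unique short simple root (B_7), so the type is B_7 (the algebra so(15)).

B_7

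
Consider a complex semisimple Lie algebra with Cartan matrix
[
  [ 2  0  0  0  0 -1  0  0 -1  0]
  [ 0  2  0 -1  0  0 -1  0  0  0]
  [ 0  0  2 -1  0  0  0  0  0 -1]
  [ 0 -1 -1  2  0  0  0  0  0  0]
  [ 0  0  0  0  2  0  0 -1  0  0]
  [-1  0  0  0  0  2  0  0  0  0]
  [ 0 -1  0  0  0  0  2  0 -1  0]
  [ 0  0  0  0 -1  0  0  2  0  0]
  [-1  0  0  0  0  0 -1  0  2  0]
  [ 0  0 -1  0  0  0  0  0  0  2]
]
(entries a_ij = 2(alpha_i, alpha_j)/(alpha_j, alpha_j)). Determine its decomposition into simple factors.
type A_2 ⊕ type A_8

The diagram associated to this matrix has two connected components: the simple roots {alpha_5, alpha_8} form a chain of 2 nodes with single edges (A_2), and {alpha_1, alpha_2, alpha_3, alpha_4, alpha_6, alpha_7, alpha_9, alpha_10} form a chain of 8 nodes with single edges (A_8). A semisimple Lie algebra decomposes uniquely as the direct sum of simple ideals, one per connected component of its Dynkin diagram, so g ≅ A_2 ⊕ A_8 (dimension 8 + 80 = 88).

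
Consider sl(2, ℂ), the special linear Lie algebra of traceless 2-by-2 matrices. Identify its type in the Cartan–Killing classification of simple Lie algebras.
This is sl(2), which has dimension 2^2 - 1 = 3 and rank 2 - 1 = 1 (a Cartan subalgebra is the diagonal traceless matrices). In the classification of classical Lie algebras, the special linear algebra sl(n+1) has type A_n; here n = 1, so the Dynkin diagram is a chain of 1 nodes with single edges (A_1). Hence the type is A_1.

A_1 (sl(2))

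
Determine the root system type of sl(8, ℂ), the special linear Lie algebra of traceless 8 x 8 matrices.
A_7 (sl(8))

This is sl(8), which has dimension 8^2 - 1 = 63 and rank 8 - 1 = 7 (a Cartan subalgebra is the diagonal traceless matrices). In the classification of classical Lie algebras, the special linear algebra sl(n+1) has type A_n; here n = 7, so the Dynkin diagram is a chain of 7 nodes with single edges (A_7). Hence the type is A_7.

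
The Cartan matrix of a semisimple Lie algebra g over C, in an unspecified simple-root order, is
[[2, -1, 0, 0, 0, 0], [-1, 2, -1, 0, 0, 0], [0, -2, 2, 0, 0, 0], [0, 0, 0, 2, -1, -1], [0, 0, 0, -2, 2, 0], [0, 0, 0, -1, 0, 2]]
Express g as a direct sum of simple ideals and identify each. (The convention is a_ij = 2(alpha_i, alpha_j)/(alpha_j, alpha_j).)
C3 ⊕ C3

The diagram associated to this matrix has two connected components: the simple roots {alpha_1, alpha_2, alpha_3} form a chain of 3 nodes with a double edge at one end; the terminal node there is the unique long simple root (C_3), and {alpha_4, alpha_5, alpha_6} form a chain of 3 nodes with a double edge at one end; the terminal node there is the unique long simple root (C_3). A semisimple Lie algebra decomposes uniquely as the direct sum of simple ideals, one per connected component of its Dynkin diagram, so g ≅ C_3 ⊕ C_3 (dimension 21 + 21 = 42).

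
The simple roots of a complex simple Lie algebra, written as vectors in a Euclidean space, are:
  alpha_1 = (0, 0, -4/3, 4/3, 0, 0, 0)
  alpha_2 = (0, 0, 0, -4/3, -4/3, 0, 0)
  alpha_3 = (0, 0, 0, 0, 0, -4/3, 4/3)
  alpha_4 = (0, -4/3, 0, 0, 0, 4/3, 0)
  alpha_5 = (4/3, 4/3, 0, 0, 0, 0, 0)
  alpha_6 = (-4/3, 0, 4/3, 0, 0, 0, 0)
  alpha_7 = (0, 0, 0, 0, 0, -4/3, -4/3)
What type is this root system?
D_7 (so(14))

Compute the Cartan integers a_ij = 2(alpha_i, alpha_j)/(alpha_j, alpha_j); the resulting 7x7 Cartan matrix is
[[2, -1, 0, 0, 0, -1, 0], [-1, 2, 0, 0, 0, 0, 0], [0, 0, 2, -1, 0, 0, 0], [0, 0, -1, 2, -1, 0, -1], [0, 0, 0, -1, 2, -1, 0], [-1, 0, 0, 0, -1, 2, 0], [0, 0, 0, -1, 0, 0, 2]].
All simple roots have the same length, so the diagram is simply laced. The associated Dynkin diagram is a chain of 5 nodes with a fork of two nodes at one end (D_7), so the type is D_7 (the algebra so(14)).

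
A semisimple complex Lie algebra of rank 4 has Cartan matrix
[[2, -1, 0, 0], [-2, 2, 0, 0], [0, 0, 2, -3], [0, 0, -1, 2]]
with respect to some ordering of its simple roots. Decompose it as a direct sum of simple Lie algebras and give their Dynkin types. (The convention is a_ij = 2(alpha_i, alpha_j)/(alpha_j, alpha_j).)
B_2 (so(5)) ⊕ G_2

The diagram associated to this matrix has two connected components: the simple roots {alpha_1, alpha_2} form a chain of 2 nodes with a double edge at one end; the terminal node there is the unique short simple root (B_2), and {alpha_3, alpha_4} form two nodes joined by a triple edge (G_2). A semisimple Lie algebra decomposes uniquely as the direct sum of simple ideals, one per connected component of its Dynkin diagram, so g ≅ B_2 ⊕ G_2 (dimension 10 + 14 = 24).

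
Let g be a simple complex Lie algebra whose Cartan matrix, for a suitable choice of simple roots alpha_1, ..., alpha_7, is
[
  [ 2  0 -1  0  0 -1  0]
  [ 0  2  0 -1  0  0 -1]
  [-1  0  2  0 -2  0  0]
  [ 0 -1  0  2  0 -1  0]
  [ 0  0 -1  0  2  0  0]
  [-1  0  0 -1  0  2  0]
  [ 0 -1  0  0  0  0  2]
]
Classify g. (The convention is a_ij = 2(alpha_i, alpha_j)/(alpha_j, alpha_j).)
The matrix has rank 7 with 2's on the diagonal. Reading the off-diagonal entries as Dynkin edges (a single edge where a_ij = a_ji = -1; a double or triple edge where a_ij * a_ji = 2 or 3), the diagram is a chain of 7 nodes with a double edge at one end; the terminal node there is the unique short simple root (B_7). One simple-root ordering that puts it in standard form is (alpha_7, alpha_2, alpha_4, alpha_6, alpha_1, alpha_3, alpha_5). So the algebra is type B_7, i.e. so(15).

B7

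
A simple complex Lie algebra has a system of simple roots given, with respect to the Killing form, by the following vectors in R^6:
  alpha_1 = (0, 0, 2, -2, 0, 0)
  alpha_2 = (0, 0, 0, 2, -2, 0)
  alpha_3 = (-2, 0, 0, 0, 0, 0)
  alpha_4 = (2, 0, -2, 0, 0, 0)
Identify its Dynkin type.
type B_4

Compute the Cartan integers a_ij = 2(alpha_i, alpha_j)/(alpha_j, alpha_j); the resulting 4x4 Cartan matrix is
[[2, -1, 0, -1], [-1, 2, 0, 0], [0, 0, 2, -1], [-1, 0, -2, 2]].
The roots have two lengths (squared-length ratio 2:1); the short ones are alpha_{3}. The associated Dynkin diagram is a chain of 4 nodes with a double edge at one end; the terminal node there is the unique short simple root (B_4), so the type is B_4 (the algebra so(9)).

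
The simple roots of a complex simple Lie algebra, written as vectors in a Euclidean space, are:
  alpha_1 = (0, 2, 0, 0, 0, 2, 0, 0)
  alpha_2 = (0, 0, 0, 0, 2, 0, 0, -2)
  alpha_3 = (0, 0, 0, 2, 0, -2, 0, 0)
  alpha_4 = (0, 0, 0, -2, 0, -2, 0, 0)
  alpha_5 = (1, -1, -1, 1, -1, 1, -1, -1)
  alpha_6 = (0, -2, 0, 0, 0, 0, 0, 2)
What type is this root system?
type E_6

Compute the Cartan integers a_ij = 2(alpha_i, alpha_j)/(alpha_j, alpha_j); the resulting 6x6 Cartan matrix is
[[2, 0, -1, -1, 0, -1], [0, 2, 0, 0, 0, -1], [-1, 0, 2, 0, 0, 0], [-1, 0, 0, 2, -1, 0], [0, 0, 0, -1, 2, 0], [-1, -1, 0, 0, 0, 2]].
All simple roots have the same length, so the diagram is simply laced. The associated Dynkin diagram is a chain of 5 nodes with one extra node attached to the third node from one end (E_6), so the type is E_6.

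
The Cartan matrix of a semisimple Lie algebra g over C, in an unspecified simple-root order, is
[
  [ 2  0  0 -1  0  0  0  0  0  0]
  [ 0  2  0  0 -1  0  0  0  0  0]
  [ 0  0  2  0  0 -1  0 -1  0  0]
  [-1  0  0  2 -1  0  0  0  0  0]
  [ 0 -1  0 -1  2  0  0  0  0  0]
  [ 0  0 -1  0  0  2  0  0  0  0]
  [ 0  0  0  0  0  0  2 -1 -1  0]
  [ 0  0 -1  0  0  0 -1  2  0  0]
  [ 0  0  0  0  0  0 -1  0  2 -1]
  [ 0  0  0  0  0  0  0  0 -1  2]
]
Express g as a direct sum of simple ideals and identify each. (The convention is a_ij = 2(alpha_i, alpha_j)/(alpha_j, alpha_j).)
type A_4 + type A_6

The diagram associated to this matrix has two connected components: the simple roots {alpha_1, alpha_2, alpha_4, alpha_5} form a chain of 4 nodes with single edges (A_4), and {alpha_3, alpha_6, alpha_7, alpha_8, alpha_9, alpha_10} form a chain of 6 nodes with single edges (A_6). A semisimple Lie algebra decomposes uniquely as the direct sum of simple ideals, one per connected component of its Dynkin diagram, so g ≅ A_4 ⊕ A_6 (dimension 24 + 48 = 72).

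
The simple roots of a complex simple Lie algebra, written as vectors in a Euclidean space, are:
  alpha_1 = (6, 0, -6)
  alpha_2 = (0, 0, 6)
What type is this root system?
B2

Compute the Cartan integers a_ij = 2(alpha_i, alpha_j)/(alpha_j, alpha_j); the resulting 2x2 Cartan matrix is
[[2, -2], [-1, 2]].
The roots have two lengths (squared-length ratio 2:1); the short ones are alpha_{2}. The associated Dynkin diagram is a chain of 2 nodes with a double edge at one end; the terminal node there is the unique short simple root (B_2), so the type is B_2 (the algebra so(5)).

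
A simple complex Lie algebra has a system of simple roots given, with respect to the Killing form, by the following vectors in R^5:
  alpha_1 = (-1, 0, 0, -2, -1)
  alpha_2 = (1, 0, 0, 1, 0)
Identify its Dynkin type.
Compute the Cartan integers a_ij = 2(alpha_i, alpha_j)/(alpha_j, alpha_j); the resulting 2x2 Cartan matrix is
[[2, -3], [-1, 2]].
The roots have two lengths (squared-length ratio 3:1); the short ones are alpha_{2}. The associated Dynkin diagram is two nodes joined by a triple edge (G_2), so the type is G_2.

G2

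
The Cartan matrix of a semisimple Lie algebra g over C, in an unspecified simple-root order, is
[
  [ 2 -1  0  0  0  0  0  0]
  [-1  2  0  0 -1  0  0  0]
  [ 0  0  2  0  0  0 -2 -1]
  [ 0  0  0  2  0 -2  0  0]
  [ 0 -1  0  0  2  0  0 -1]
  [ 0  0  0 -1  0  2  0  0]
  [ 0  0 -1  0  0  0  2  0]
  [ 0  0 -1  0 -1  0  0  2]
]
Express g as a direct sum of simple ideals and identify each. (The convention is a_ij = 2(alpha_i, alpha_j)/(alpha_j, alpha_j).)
The diagram associated to this matrix has two connected components: the simple roots {alpha_4, alpha_6} form a chain of 2 nodes with a double edge at one end; the terminal node there is the unique short simple root (B_2), and {alpha_1, alpha_2, alpha_3, alpha_5, alpha_7, alpha_8} form a chain of 6 nodes with a double edge at one end; the terminal node there is the unique short simple root (B_6). A semisimple Lie algebra decomposes uniquely as the direct sum of simple ideals, one per connected component of its Dynkin diagram, so g ≅ B_2 ⊕ B_6 (dimension 10 + 78 = 88).

B2 + B6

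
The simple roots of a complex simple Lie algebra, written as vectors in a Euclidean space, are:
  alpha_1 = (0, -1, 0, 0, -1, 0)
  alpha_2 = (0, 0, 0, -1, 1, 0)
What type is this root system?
A2

Compute the Cartan integers a_ij = 2(alpha_i, alpha_j)/(alpha_j, alpha_j); the resulting 2x2 Cartan matrix is
[[2, -1], [-1, 2]].
All simple roots have the same length, so the diagram is simply laced. The associated Dynkin diagram is a chain of 2 nodes with single edges (A_2), so the type is A_2 (the algebra sl(3)).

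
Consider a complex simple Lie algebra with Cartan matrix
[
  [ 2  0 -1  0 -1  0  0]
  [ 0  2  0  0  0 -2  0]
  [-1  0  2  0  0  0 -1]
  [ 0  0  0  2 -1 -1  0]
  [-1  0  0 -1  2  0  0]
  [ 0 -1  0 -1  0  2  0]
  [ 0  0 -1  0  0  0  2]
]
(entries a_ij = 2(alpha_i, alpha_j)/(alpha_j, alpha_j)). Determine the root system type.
The matrix has rank 7 with 2's on the diagonal. Reading the off-diagonal entries as Dynkin edges (a single edge where a_ij = a_ji = -1; a double or triple edge where a_ij * a_ji = 2 or 3), the diagram is a chain of 7 nodes with a double edge at one end; the terminal node there is the unique long simple root (C_7). One simple-root ordering that puts it in standard form is (alpha_7, alpha_3, alpha_1, alpha_5, alpha_4, alpha_6, alpha_2). So the algebra is type C_7, i.e. sp(14).

C_7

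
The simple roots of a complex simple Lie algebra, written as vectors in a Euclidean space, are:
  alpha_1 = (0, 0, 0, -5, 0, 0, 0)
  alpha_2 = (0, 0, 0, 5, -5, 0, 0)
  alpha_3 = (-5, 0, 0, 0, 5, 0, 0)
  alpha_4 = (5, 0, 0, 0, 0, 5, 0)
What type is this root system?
Compute the Cartan integers a_ij = 2(alpha_i, alpha_j)/(alpha_j, alpha_j); the resulting 4x4 Cartan matrix is
[[2, -1, 0, 0], [-2, 2, -1, 0], [0, -1, 2, -1], [0, 0, -1, 2]].
The roots have two lengths (squared-length ratio 2:1); the short ones are alpha_{1}. The associated Dynkin diagram is a chain of 4 nodes with a double edge at one end; the terminal node there is the unique short simple root (B_4), so the type is B_4 (the algebra so(9)).

B_4 (so(9))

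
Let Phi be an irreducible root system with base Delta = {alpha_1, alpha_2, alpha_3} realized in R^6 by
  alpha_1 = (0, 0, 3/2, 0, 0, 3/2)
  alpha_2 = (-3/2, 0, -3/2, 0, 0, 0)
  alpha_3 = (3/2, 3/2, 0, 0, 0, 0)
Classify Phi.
A_3

Compute the Cartan integers a_ij = 2(alpha_i, alpha_j)/(alpha_j, alpha_j); the resulting 3x3 Cartan matrix is
[[2, -1, 0], [-1, 2, -1], [0, -1, 2]].
All simple roots have the same length, so the diagram is simply laced. The associated Dynkin diagram is a chain of 3 nodes with single edges (A_3), so the type is A_3 (the algebra sl(4)).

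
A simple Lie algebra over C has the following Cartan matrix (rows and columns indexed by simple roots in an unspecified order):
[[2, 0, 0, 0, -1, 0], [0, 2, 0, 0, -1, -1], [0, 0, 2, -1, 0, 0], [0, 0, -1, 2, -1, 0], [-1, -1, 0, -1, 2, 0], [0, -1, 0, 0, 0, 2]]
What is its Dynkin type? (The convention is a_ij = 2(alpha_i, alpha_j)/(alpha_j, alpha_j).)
The matrix has rank 6 with 2's on the diagonal. Reading the off-diagonal entries as Dynkin edges (a single edge where a_ij = a_ji = -1; a double or triple edge where a_ij * a_ji = 2 or 3), the diagram is a chain of 5 nodes with one extra node attached to the third node from one end (E_6). One simple-root ordering that puts it in standard form is (alpha_6, alpha_1, alpha_2, alpha_5, alpha_4, alpha_3). So the algebra is type E_6.

E6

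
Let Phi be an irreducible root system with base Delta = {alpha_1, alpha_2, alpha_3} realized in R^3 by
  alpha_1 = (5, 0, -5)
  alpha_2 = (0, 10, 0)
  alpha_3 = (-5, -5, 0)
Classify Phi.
C_3

Compute the Cartan integers a_ij = 2(alpha_i, alpha_j)/(alpha_j, alpha_j); the resulting 3x3 Cartan matrix is
[[2, 0, -1], [0, 2, -2], [-1, -1, 2]].
The roots have two lengths (squared-length ratio 2:1); the short ones are alpha_{1,3}. The associated Dynkin diagram is a chain of 3 nodes with a double edge at one end; the terminal node there is the unique long simple root (C_3), so the type is C_3 (the algebra sp(6)).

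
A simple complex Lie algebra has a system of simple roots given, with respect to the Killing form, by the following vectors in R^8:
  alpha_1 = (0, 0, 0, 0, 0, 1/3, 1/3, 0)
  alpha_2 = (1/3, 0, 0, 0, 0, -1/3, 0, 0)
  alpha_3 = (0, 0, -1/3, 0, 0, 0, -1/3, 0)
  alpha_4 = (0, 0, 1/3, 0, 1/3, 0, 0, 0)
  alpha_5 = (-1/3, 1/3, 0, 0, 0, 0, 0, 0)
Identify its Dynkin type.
A_5 (sl(6))

Compute the Cartan integers a_ij = 2(alpha_i, alpha_j)/(alpha_j, alpha_j); the resulting 5x5 Cartan matrix is
[[2, -1, -1, 0, 0], [-1, 2, 0, 0, -1], [-1, 0, 2, -1, 0], [0, 0, -1, 2, 0], [0, -1, 0, 0, 2]].
All simple roots have the same length, so the diagram is simply laced. The associated Dynkin diagram is a chain of 5 nodes with single edges (A_5), so the type is A_5 (the algebra sl(6)).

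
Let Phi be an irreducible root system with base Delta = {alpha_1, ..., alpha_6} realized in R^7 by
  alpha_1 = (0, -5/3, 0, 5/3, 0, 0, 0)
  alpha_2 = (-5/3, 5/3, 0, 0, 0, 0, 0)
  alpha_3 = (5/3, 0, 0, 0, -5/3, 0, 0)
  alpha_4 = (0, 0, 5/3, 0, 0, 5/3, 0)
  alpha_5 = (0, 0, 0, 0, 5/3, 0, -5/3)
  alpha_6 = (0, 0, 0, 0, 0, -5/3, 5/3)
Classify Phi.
A_6

Compute the Cartan integers a_ij = 2(alpha_i, alpha_j)/(alpha_j, alpha_j); the resulting 6x6 Cartan matrix is
[[2, -1, 0, 0, 0, 0], [-1, 2, -1, 0, 0, 0], [0, -1, 2, 0, -1, 0], [0, 0, 0, 2, 0, -1], [0, 0, -1, 0, 2, -1], [0, 0, 0, -1, -1, 2]].
All simple roots have the same length, so the diagram is simply laced. The associated Dynkin diagram is a chain of 6 nodes with single edges (A_6), so the type is A_6 (the algebra sl(7)).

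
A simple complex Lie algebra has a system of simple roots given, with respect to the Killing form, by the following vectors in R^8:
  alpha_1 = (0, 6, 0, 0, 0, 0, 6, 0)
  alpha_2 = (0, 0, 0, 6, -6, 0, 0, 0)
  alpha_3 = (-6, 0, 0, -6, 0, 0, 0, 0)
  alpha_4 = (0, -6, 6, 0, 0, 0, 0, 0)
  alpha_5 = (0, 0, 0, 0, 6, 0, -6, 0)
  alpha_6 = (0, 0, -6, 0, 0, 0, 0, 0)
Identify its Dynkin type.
type B_6

Compute the Cartan integers a_ij = 2(alpha_i, alpha_j)/(alpha_j, alpha_j); the resulting 6x6 Cartan matrix is
[[2, 0, 0, -1, -1, 0], [0, 2, -1, 0, -1, 0], [0, -1, 2, 0, 0, 0], [-1, 0, 0, 2, 0, -2], [-1, -1, 0, 0, 2, 0], [0, 0, 0, -1, 0, 2]].
The roots have two lengths (squared-length ratio 2:1); the short ones are alpha_{6}. The associated Dynkin diagram is a chain of 6 nodes with a double edge at one end; the terminal node there is the unique short simple root (B_6), so the type is B_6 (the algebra so(13)).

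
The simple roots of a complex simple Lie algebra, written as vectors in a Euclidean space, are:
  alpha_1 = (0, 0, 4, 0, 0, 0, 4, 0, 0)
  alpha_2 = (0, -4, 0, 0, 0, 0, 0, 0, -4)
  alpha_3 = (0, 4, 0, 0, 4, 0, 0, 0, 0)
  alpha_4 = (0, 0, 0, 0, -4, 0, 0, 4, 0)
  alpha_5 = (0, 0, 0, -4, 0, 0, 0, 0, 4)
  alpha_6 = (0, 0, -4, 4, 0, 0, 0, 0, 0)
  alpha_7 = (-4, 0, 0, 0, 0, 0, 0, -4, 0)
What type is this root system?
A_7 (sl(8))

Compute the Cartan integers a_ij = 2(alpha_i, alpha_j)/(alpha_j, alpha_j); the resulting 7x7 Cartan matrix is
[[2, 0, 0, 0, 0, -1, 0], [0, 2, -1, 0, -1, 0, 0], [0, -1, 2, -1, 0, 0, 0], [0, 0, -1, 2, 0, 0, -1], [0, -1, 0, 0, 2, -1, 0], [-1, 0, 0, 0, -1, 2, 0], [0, 0, 0, -1, 0, 0, 2]].
All simple roots have the same length, so the diagram is simply laced. The associated Dynkin diagram is a chain of 7 nodes with single edges (A_7), so the type is A_7 (the algebra sl(8)).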